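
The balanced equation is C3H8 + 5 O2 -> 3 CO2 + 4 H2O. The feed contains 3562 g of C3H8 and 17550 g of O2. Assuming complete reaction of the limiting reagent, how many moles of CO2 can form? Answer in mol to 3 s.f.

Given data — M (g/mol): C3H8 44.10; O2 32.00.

n(C3H8) = 3562 / 44.10 = 80.77 mol
n(O2) = 17550 / 32.00 = 548.4 mol
n/ν for C3H8 = 80.77/1 = 80.77
n/ν for O2 = 548.4/5 = 109.7
Smallest n/ν is C3H8 → limiting reagent.
n(CO2) = (3/1) × 80.77 = 242.3 mol

242 mol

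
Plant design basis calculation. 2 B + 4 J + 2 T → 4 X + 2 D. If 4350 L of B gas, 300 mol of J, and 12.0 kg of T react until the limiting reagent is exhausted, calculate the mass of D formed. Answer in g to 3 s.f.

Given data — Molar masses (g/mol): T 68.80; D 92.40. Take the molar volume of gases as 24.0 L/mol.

n(B) = 4350 / 24.0 = 181.3 mol
n(J) = 300.0 mol
n(T) = 12.00×1000 / 68.80 = 174.4 mol
n/ν for B = 181.3/2 = 90.65
n/ν for J = 300.0/4 = 75.00
n/ν for T = 174.4/2 = 87.20
Smallest n/ν is J → limiting reagent.
n(D) = (2/4) × 300.0 = 150.0 mol
mass = 150.0 × 92.40 = 13860 g

13900 g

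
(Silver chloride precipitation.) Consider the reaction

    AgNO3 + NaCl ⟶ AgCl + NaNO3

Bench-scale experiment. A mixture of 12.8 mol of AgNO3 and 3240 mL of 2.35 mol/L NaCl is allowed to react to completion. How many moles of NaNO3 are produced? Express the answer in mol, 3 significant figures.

n(AgNO3) = 12.80 mol
n(NaCl) = 2.35 × 3240/1000 = 7.614 mol
n/ν for AgNO3 = 12.80/1 = 12.80
n/ν for NaCl = 7.614/1 = 7.614
Smallest n/ν is NaCl → limiting reagent.
n(NaNO3) = (1/1) × 7.614 = 7.614 mol

7.61 mol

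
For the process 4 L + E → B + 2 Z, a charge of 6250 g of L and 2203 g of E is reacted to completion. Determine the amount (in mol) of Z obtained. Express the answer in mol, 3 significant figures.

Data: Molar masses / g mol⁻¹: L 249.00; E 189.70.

12.6 mol

n(L) = 6250 / 249.00 = 25.10 mol
n(E) = 2203 / 189.70 = 11.61 mol
n/ν → L: 6.275, E: 11.61; L is limiting.
n(Z) = (2/4) × 25.10 = 12.55 mol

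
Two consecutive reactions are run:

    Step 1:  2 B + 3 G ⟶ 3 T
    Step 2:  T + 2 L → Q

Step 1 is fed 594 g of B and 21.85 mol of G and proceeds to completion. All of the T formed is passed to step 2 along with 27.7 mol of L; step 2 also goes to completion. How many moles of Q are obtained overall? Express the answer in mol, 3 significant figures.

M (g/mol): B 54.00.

Step 1:
n(B) = 594.0 / 54.00 = 11.00 mol
n(G) = 21.85 mol
n/ν for B = 11.00/2 = 5.500
n/ν for G = 21.85/3 = 7.283
Smallest n/ν is B → limiting reagent.
n(T) produced = (3/2) × 11.00 = 16.50 mol
Step 2:
n(T) available = 16.50 mol
n(L) = 27.70 mol
n/ν for T = 16.50/1 = 16.50
n/ν for L = 27.70/2 = 13.85
Smallest n/ν is L → limiting reagent.
n(Q) = (1/2) × 27.70 = 13.85 mol

13.9 mol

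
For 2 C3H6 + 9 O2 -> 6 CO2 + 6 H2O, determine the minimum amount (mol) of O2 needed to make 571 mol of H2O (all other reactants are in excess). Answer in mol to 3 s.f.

n(H2O) = 571.0 mol
n(O2) = (9/6) × 571.0 = 856.5 mol

857 mol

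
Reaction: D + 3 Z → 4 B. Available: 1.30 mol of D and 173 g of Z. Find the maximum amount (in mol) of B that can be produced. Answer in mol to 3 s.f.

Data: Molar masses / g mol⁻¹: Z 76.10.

3.03 mol

n(D) = 1.300 mol
n(Z) = 173.0 / 76.10 = 2.273 mol
n/ν for D = 1.300/1 = 1.300
n/ν for Z = 2.273/3 = 0.7577
Smallest n/ν is Z → limiting reagent.
n(B) = (4/3) × 2.273 = 3.031 mol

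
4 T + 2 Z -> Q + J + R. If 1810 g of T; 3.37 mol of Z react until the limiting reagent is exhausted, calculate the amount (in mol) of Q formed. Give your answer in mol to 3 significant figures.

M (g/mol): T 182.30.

1.69 mol

n(T) = 1810 / 182.30 = 9.929 mol
n(Z) = 3.370 mol
n/ν → T: 2.482, Z: 1.685; Z is limiting.
n(Q) = (1/2) × 3.370 = 1.685 mol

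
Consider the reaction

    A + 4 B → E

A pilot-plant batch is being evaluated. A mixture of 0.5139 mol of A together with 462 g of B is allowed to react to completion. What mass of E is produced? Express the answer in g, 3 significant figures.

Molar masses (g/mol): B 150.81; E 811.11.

417 g

n(A) = 0.5139 mol
n(B) = 462.0 / 150.81 = 3.063 mol
n/ν for A = 0.5139/1 = 0.5139
n/ν for B = 3.063/4 = 0.7658
Smallest n/ν is A → limiting reagent.
n(E) = (1/1) × 0.5139 = 0.5139 mol
mass = 0.5139 × 811.11 = 416.8 g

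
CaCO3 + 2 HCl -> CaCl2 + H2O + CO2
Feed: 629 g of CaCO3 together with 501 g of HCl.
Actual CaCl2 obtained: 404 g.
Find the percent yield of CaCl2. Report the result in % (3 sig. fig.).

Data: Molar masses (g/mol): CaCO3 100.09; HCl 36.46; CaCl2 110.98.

57.9 %

n(CaCO3) = 629.0 / 100.09 = 6.284 mol
n(HCl) = 501.0 / 36.46 = 13.74 mol
n/ν for CaCO3 = 6.284/1 = 6.284
n/ν for HCl = 13.74/2 = 6.870
Smallest n/ν is CaCO3 → limiting reagent.
theoretical n(CaCl2) = (1/1) × 6.284 = 6.284 mol → 697.4 g
% yield = 404 / 697.4 × 100 = 57.93 %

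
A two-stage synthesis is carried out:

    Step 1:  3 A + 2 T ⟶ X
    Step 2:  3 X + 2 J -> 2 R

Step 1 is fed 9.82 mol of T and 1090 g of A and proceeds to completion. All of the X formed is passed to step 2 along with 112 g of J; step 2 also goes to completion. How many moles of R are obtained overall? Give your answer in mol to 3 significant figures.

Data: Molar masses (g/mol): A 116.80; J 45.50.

2.07 mol

Step 1:
n(T) = 9.820 mol
n(A) = 1090 / 116.80 = 9.332 mol
n/ν for T = 9.820/2 = 4.910
n/ν for A = 9.332/3 = 3.111
Smallest n/ν is A → limiting reagent.
n(X) produced = (1/3) × 9.332 = 3.111 mol
Step 2:
n(X) available = 3.111 mol
n(J) = 112.0 / 45.50 = 2.462 mol
n/ν for X = 3.111/3 = 1.037
n/ν for J = 2.462/2 = 1.231
Smallest n/ν is X → limiting reagent.
n(R) = (2/3) × 3.111 = 2.074 mol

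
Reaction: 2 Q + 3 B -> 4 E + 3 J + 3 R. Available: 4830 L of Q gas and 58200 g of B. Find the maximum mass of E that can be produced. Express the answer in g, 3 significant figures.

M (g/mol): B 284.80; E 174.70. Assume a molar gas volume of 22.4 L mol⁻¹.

n(Q) = 4830 / 22.4 = 215.6 mol
n(B) = 58200 / 284.80 = 204.4 mol
n/ν for Q = 215.6/2 = 107.8
n/ν for B = 204.4/3 = 68.13
Smallest n/ν is B → limiting reagent.
n(E) = (4/3) × 204.4 = 272.5 mol
mass = 272.5 × 174.70 = 47610 g

47600 g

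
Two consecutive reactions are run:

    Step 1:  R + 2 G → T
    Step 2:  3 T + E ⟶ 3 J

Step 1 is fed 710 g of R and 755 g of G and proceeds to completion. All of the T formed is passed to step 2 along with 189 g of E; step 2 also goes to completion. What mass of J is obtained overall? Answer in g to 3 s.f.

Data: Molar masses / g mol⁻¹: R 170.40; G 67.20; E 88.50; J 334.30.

Step 1:
n(R) = 710.0 / 170.40 = 4.167 mol
n(G) = 755.0 / 67.20 = 11.24 mol
n/ν for R = 4.167/1 = 4.167
n/ν for G = 11.24/2 = 5.620
Smallest n/ν is R → limiting reagent.
n(T) produced = (1/1) × 4.167 = 4.167 mol
Step 2:
n(T) available = 4.167 mol
n(E) = 189.0 / 88.50 = 2.136 mol
n/ν for T = 4.167/3 = 1.389
n/ν for E = 2.136/1 = 2.136
Smallest n/ν is T → limiting reagent.
n(J) = (3/3) × 4.167 = 4.167 mol
mass = 4.167 × 334.30 = 1393 g

1390 g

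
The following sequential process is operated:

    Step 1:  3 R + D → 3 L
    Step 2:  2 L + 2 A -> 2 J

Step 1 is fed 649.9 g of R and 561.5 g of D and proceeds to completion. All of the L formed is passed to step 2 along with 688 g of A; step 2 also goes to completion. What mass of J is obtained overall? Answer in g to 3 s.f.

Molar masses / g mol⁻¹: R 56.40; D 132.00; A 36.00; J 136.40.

1570 g

Step 1:
n(R) = 649.9 / 56.40 = 11.52 mol
n(D) = 561.5 / 132.00 = 4.254 mol
n/ν for R = 11.52/3 = 3.840
n/ν for D = 4.254/1 = 4.254
Smallest n/ν is R → limiting reagent.
n(L) produced = (3/3) × 11.52 = 11.52 mol
Step 2:
n(L) available = 11.52 mol
n(A) = 688.0 / 36.00 = 19.11 mol
n/ν for L = 11.52/2 = 5.760
n/ν for A = 19.11/2 = 9.555
Smallest n/ν is L → limiting reagent.
n(J) = (2/2) × 11.52 = 11.52 mol
mass = 11.52 × 136.40 = 1571 g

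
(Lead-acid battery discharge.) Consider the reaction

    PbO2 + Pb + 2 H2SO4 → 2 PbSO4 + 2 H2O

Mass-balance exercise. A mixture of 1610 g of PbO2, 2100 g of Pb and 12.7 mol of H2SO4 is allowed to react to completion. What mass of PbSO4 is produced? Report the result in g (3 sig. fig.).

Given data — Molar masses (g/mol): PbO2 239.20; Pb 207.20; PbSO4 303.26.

n(PbO2) = 1610 / 239.20 = 6.731 mol
n(Pb) = 2100 / 207.20 = 10.14 mol
n(H2SO4) = 12.70 mol
n/ν for PbO2 = 6.731/1 = 6.731
n/ν for Pb = 10.14/1 = 10.14
n/ν for H2SO4 = 12.70/2 = 6.350
Smallest n/ν is H2SO4 → limiting reagent.
n(PbSO4) = (2/2) × 12.70 = 12.70 mol
mass = 12.70 × 303.26 = 3851 g

3850 g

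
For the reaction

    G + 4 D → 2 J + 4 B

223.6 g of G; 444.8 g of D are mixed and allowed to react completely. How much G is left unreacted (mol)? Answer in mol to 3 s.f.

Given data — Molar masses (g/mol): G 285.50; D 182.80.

n(G) = 223.6 / 285.50 = 0.7832 mol
n(D) = 444.8 / 182.80 = 2.433 mol
n/ν for G = 0.7832/1 = 0.7832
n/ν for D = 2.433/4 = 0.6083
Smallest n/ν is D → limiting reagent.
G consumed = (1/4) × 2.433 = 0.6083 mol
G remaining = 0.7832 − 0.6083 = 0.1749 mol

0.175 mol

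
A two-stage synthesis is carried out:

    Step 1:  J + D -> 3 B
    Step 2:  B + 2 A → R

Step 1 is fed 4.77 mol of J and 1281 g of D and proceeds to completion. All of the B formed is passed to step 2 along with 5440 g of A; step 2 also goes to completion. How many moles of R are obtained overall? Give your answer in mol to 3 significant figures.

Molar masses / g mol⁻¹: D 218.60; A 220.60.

Step 1:
n(J) = 4.770 mol
n(D) = 1281 / 218.60 = 5.860 mol
n/ν for J = 4.770/1 = 4.770
n/ν for D = 5.860/1 = 5.860
Smallest n/ν is J → limiting reagent.
n(B) produced = (3/1) × 4.770 = 14.31 mol
Step 2:
n(B) available = 14.31 mol
n(A) = 5440 / 220.60 = 24.66 mol
n/ν for B = 14.31/1 = 14.31
n/ν for A = 24.66/2 = 12.33
Smallest n/ν is A → limiting reagent.
n(R) = (1/2) × 24.66 = 12.33 mol

12.3 mol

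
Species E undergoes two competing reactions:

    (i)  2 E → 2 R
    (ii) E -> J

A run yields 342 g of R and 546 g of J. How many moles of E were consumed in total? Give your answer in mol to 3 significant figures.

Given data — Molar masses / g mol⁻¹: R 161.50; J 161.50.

n(R) = 342 / 161.50 = 2.118 mol
n(J) = 546 / 161.50 = 3.381 mol
n(E) via (i) = (2/2)×2.118 = 2.118 mol
n(E) via (ii) = (1/1)×3.381 = 3.381 mol
total n(E) = 2.118 + 3.381 = 5.499 mol

5.50 mol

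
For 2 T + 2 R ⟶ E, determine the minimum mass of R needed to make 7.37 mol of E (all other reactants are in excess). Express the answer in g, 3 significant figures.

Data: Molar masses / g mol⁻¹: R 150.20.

n(E) = 7.370 mol
n(R) = (2/1) × 7.370 = 14.74 mol
mass = 14.74 × 150.20 = 2214 g

2210 g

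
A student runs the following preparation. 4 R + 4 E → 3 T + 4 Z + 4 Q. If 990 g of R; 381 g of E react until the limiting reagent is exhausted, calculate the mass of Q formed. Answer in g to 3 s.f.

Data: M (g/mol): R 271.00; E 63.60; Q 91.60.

335 g

n(R) = 990.0 / 271.00 = 3.653 mol
n(E) = 381.0 / 63.60 = 5.991 mol
n/ν for R = 3.653/4 = 0.9133
n/ν for E = 5.991/4 = 1.498
Smallest n/ν is R → limiting reagent.
n(Q) = (4/4) × 3.653 = 3.653 mol
mass = 3.653 × 91.60 = 334.6 g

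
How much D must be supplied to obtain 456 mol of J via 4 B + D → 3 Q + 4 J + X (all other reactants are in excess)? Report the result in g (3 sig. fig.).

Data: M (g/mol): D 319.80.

n(J) = 456.0 mol
n(D) = (1/4) × 456.0 = 114.0 mol
mass = 114.0 × 319.80 = 36460 g

36500 g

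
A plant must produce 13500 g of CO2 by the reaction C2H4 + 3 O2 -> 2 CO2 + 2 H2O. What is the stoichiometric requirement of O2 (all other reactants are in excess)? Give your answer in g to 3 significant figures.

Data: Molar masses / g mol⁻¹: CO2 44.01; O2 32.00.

14700 g

n(CO2) = 13500 / 44.01 = 306.7 mol
n(O2) = (3/2) × 306.7 = 460.1 mol
mass = 460.1 × 32.00 = 14720 g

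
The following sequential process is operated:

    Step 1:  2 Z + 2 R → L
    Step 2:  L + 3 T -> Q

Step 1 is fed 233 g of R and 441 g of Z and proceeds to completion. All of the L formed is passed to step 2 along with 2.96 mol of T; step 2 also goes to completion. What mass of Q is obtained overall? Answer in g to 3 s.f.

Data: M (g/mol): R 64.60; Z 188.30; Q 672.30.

Step 1:
n(R) = 233.0 / 64.60 = 3.607 mol
n(Z) = 441.0 / 188.30 = 2.342 mol
n/ν for R = 3.607/2 = 1.804
n/ν for Z = 2.342/2 = 1.171
Smallest n/ν is Z → limiting reagent.
n(L) produced = (1/2) × 2.342 = 1.171 mol
Step 2:
n(L) available = 1.171 mol
n(T) = 2.960 mol
n/ν for L = 1.171/1 = 1.171
n/ν for T = 2.960/3 = 0.9867
Smallest n/ν is T → limiting reagent.
n(Q) = (1/3) × 2.960 = 0.9867 mol
mass = 0.9867 × 672.30 = 663.4 g

663 g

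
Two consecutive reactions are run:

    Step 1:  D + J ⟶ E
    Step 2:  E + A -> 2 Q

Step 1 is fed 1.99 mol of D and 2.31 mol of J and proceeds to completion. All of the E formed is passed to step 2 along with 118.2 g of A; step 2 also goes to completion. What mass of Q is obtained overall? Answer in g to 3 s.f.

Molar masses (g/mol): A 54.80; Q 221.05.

880 g

Step 1:
n(D) = 1.990 mol
n(J) = 2.310 mol
n/ν → D: 1.990, J: 2.310; D is limiting.
n(E) produced = (1/1) × 1.990 = 1.990 mol
Step 2:
n(E) available = 1.990 mol
n(A) = 118.2 / 54.80 = 2.157 mol
n/ν → E: 1.990, A: 2.157; E is limiting.
n(Q) = (2/1) × 1.990 = 3.980 mol
mass = 3.980 × 221.05 = 879.8 g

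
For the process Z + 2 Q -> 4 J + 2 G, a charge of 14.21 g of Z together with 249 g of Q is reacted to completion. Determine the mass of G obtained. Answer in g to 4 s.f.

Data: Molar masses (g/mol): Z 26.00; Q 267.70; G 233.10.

n(Z) = 14.21 / 26.00 = 0.5465 mol
n(Q) = 249.0 / 267.70 = 0.9301 mol
n/ν → Z: 0.5465, Q: 0.4651; Q is limiting.
n(G) = (2/2) × 0.9301 = 0.9301 mol
mass = 0.9301 × 233.10 = 216.8 g

216.8 g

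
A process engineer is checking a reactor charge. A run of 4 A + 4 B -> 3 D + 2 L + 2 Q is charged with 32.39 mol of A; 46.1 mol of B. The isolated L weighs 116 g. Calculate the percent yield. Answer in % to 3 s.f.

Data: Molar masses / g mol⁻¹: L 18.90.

n(A) = 32.39 mol
n(B) = 46.10 mol
n/ν for A = 32.39/4 = 8.098
n/ν for B = 46.10/4 = 11.53
Smallest n/ν is A → limiting reagent.
theoretical n(L) = (2/4) × 32.39 = 16.20 mol → 306.2 g
% yield = 116 / 306.2 × 100 = 37.88 %

37.9 %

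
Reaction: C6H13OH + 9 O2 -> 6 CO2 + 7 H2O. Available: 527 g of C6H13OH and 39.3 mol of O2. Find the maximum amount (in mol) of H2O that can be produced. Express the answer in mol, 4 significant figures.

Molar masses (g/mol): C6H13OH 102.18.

n(C6H13OH) = 527.0 / 102.18 = 5.158 mol
n(O2) = 39.30 mol
n/ν for C6H13OH = 5.158/1 = 5.158
n/ν for O2 = 39.30/9 = 4.367
Smallest n/ν is O2 → limiting reagent.
n(H2O) = (7/9) × 39.30 = 30.57 mol

30.57 mol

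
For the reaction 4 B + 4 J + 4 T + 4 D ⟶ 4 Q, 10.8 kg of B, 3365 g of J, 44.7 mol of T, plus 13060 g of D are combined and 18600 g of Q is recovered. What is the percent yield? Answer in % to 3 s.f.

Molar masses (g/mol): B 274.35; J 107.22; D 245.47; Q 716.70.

82.7 %

n(B) = 10.80×1000 / 274.35 = 39.37 mol
n(J) = 3365 / 107.22 = 31.38 mol
n(T) = 44.70 mol
n(D) = 13060 / 245.47 = 53.20 mol
n/ν for B = 39.37/4 = 9.843
n/ν for J = 31.38/4 = 7.845
n/ν for T = 44.70/4 = 11.18
n/ν for D = 53.20/4 = 13.30
Smallest n/ν is J → limiting reagent.
theoretical n(Q) = (4/4) × 31.38 = 31.38 mol → 22490 g
% yield = 18600 / 22490 × 100 = 82.70 %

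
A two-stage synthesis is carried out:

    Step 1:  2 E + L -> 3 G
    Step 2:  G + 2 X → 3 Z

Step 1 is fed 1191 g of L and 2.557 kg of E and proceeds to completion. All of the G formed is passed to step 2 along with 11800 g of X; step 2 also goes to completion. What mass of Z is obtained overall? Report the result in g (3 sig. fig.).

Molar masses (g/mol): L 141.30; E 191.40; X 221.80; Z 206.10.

12400 g

Step 1:
n(L) = 1191 / 141.30 = 8.429 mol
n(E) = 2.557×1000 / 191.40 = 13.36 mol
n/ν → L: 8.429, E: 6.680; E is limiting.
n(G) produced = (3/2) × 13.36 = 20.04 mol
Step 2:
n(G) available = 20.04 mol
n(X) = 11800 / 221.80 = 53.20 mol
n/ν → G: 20.04, X: 26.60; G is limiting.
n(Z) = (3/1) × 20.04 = 60.12 mol
mass = 60.12 × 206.10 = 12390 g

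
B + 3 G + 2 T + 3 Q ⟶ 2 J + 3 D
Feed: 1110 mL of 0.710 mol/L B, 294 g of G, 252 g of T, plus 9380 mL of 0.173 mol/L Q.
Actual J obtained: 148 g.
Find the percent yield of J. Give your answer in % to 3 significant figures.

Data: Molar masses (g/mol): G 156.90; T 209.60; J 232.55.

58.8 %

n(B) = 0.710 × 1110/1000 = 0.7881 mol
n(G) = 294.0 / 156.90 = 1.874 mol
n(T) = 252.0 / 209.60 = 1.202 mol
n(Q) = 0.173 × 9380/1000 = 1.623 mol
n/ν for B = 0.7881/1 = 0.7881
n/ν for G = 1.874/3 = 0.6247
n/ν for T = 1.202/2 = 0.6010
n/ν for Q = 1.623/3 = 0.5410
Smallest n/ν is Q → limiting reagent.
theoretical n(J) = (2/3) × 1.623 = 1.082 mol → 251.6 g
% yield = 148 / 251.6 × 100 = 58.82 %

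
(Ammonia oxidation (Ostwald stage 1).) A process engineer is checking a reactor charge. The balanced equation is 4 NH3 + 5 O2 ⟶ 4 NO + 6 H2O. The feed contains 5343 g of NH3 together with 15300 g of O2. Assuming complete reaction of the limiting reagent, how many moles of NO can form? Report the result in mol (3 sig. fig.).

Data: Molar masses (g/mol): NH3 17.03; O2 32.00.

314 mol

n(NH3) = 5343 / 17.03 = 313.7 mol
n(O2) = 15300 / 32.00 = 478.1 mol
n/ν for NH3 = 313.7/4 = 78.43
n/ν for O2 = 478.1/5 = 95.62
Smallest n/ν is NH3 → limiting reagent.
n(NO) = (4/4) × 313.7 = 313.7 mol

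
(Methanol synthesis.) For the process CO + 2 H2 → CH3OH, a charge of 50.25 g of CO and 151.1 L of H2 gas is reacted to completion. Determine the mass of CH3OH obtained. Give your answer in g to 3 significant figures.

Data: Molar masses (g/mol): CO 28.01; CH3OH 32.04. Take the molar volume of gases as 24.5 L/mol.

57.5 g

n(CO) = 50.25 / 28.01 = 1.794 mol
n(H2) = 151.1 / 24.5 = 6.167 mol
n/ν for CO = 1.794/1 = 1.794
n/ν for H2 = 6.167/2 = 3.084
Smallest n/ν is CO → limiting reagent.
n(CH3OH) = (1/1) × 1.794 = 1.794 mol
mass = 1.794 × 32.04 = 57.48 g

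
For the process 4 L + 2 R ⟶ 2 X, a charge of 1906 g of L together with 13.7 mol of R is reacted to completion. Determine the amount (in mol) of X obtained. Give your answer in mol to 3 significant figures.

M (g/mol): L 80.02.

n(L) = 1906 / 80.02 = 23.82 mol
n(R) = 13.70 mol
n/ν for L = 23.82/4 = 5.955
n/ν for R = 13.70/2 = 6.850
Smallest n/ν is L → limiting reagent.
n(X) = (2/4) × 23.82 = 11.91 mol

11.9 mol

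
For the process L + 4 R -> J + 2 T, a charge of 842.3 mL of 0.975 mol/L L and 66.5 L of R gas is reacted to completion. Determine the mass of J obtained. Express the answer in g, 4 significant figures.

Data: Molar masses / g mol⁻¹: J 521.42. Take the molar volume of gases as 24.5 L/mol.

n(L) = 0.975 × 842.3/1000 = 0.8212 mol
n(R) = 66.50 / 24.5 = 2.714 mol
n/ν → L: 0.8212, R: 0.6785; R is limiting.
n(J) = (1/4) × 2.714 = 0.6785 mol
mass = 0.6785 × 521.42 = 353.8 g

353.8 g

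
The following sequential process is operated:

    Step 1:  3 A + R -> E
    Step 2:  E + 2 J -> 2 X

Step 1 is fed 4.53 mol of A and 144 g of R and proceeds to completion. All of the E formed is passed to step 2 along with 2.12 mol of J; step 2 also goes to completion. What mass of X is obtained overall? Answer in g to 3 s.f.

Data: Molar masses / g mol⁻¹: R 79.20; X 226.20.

Step 1:
n(A) = 4.530 mol
n(R) = 144.0 / 79.20 = 1.818 mol
n/ν → A: 1.510, R: 1.818; A is limiting.
n(E) produced = (1/3) × 4.530 = 1.510 mol
Step 2:
n(E) available = 1.510 mol
n(J) = 2.120 mol
n/ν → E: 1.510, J: 1.060; J is limiting.
n(X) = (2/2) × 2.120 = 2.120 mol
mass = 2.120 × 226.20 = 479.5 g

480 g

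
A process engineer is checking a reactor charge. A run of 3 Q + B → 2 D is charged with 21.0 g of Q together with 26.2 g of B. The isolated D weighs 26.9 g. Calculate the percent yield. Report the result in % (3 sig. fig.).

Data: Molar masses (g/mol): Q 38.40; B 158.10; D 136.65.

n(Q) = 21.00 / 38.40 = 0.5469 mol
n(B) = 26.20 / 158.10 = 0.1657 mol
n/ν for Q = 0.5469/3 = 0.1823
n/ν for B = 0.1657/1 = 0.1657
Smallest n/ν is B → limiting reagent.
theoretical n(D) = (2/1) × 0.1657 = 0.3314 mol → 45.29 g
% yield = 26.9 / 45.29 × 100 = 59.40 %

59.4 %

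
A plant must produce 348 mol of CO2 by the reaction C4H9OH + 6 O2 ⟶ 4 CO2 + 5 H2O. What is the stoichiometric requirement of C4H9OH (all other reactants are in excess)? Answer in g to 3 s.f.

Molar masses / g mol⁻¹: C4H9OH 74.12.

6450 g

n(CO2) = 348.0 mol
n(C4H9OH) = (1/4) × 348.0 = 87.00 mol
mass = 87.00 × 74.12 = 6448 g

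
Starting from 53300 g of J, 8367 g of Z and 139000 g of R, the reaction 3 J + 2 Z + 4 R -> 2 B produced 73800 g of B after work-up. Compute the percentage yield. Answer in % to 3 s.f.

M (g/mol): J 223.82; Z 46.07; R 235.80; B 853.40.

54.5 %

n(J) = 53300 / 223.82 = 238.1 mol
n(Z) = 8367 / 46.07 = 181.6 mol
n(R) = 139000 / 235.80 = 589.5 mol
n/ν for J = 238.1/3 = 79.37
n/ν for Z = 181.6/2 = 90.80
n/ν for R = 589.5/4 = 147.4
Smallest n/ν is J → limiting reagent.
theoretical n(B) = (2/3) × 238.1 = 158.7 mol → 135400 g
% yield = 73800 / 135400 × 100 = 54.51 %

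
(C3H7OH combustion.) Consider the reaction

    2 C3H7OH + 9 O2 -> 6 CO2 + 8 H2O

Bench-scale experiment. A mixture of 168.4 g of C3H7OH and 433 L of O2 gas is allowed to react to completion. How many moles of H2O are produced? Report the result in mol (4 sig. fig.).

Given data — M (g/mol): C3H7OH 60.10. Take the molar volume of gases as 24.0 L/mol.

11.21 mol

n(C3H7OH) = 168.4 / 60.10 = 2.802 mol
n(O2) = 433.0 / 24.0 = 18.04 mol
n/ν for C3H7OH = 2.802/2 = 1.401
n/ν for O2 = 18.04/9 = 2.004
Smallest n/ν is C3H7OH → limiting reagent.
n(H2O) = (8/2) × 2.802 = 11.21 mol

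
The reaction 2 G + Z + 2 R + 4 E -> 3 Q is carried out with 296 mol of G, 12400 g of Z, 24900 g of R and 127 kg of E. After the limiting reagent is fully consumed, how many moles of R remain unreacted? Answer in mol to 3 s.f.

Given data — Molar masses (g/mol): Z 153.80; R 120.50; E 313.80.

n(G) = 296.0 mol
n(Z) = 12400 / 153.80 = 80.62 mol
n(R) = 24900 / 120.50 = 206.6 mol
n(E) = 127.0×1000 / 313.80 = 404.7 mol
n/ν for G = 296.0/2 = 148.0
n/ν for Z = 80.62/1 = 80.62
n/ν for R = 206.6/2 = 103.3
n/ν for E = 404.7/4 = 101.2
Smallest n/ν is Z → limiting reagent.
R consumed = (2/1) × 80.62 = 161.2 mol
R remaining = 206.6 − 161.2 = 45.40 mol

45.4 mol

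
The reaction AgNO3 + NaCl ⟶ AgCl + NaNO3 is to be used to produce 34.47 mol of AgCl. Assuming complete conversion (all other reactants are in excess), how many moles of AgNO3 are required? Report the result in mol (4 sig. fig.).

34.47 mol

n(AgCl) = 34.47 mol
n(AgNO3) = (1/1) × 34.47 = 34.47 mol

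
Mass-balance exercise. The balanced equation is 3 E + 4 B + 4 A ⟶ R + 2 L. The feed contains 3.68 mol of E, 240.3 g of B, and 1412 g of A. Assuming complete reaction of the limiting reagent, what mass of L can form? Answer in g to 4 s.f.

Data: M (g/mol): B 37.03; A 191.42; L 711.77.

n(E) = 3.680 mol
n(B) = 240.3 / 37.03 = 6.489 mol
n(A) = 1412 / 191.42 = 7.376 mol
n/ν → E: 1.227, B: 1.622, A: 1.844; E is limiting.
n(L) = (2/3) × 3.680 = 2.453 mol
mass = 2.453 × 711.77 = 1746 g

1746 g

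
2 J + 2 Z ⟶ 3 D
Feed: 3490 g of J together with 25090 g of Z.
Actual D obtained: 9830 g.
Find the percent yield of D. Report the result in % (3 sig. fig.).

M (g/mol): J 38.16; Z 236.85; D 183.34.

39.1 %

n(J) = 3490 / 38.16 = 91.46 mol
n(Z) = 25090 / 236.85 = 105.9 mol
n/ν → J: 45.73, Z: 52.95; J is limiting.
theoretical n(D) = (3/2) × 91.46 = 137.2 mol → 25150 g
% yield = 9830 / 25150 × 100 = 39.09 %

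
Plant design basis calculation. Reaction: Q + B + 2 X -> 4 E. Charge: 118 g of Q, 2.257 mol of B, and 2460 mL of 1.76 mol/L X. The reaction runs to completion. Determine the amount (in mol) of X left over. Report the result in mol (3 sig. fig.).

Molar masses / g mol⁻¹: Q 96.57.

1.89 mol

n(Q) = 118.0 / 96.57 = 1.222 mol
n(B) = 2.257 mol
n(X) = 1.76 × 2460/1000 = 4.330 mol
n/ν → Q: 1.222, B: 2.257, X: 2.165; Q is limiting.
X consumed = (2/1) × 1.222 = 2.444 mol
X remaining = 4.330 − 2.444 = 1.886 mol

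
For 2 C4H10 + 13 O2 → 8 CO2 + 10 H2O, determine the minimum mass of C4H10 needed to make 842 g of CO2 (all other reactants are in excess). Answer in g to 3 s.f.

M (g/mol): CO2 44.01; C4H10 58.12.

278 g

n(CO2) = 842 / 44.01 = 19.13 mol
n(C4H10) = (2/8) × 19.13 = 4.783 mol
mass = 4.783 × 58.12 = 278.0 g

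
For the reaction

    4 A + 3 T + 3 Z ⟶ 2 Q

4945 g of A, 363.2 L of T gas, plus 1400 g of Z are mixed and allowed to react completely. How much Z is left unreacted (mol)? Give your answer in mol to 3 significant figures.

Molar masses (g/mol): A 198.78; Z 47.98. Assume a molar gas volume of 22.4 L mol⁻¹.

n(A) = 4945 / 198.78 = 24.88 mol
n(T) = 363.2 / 22.4 = 16.21 mol
n(Z) = 1400 / 47.98 = 29.18 mol
n/ν → A: 6.220, T: 5.403, Z: 9.727; T is limiting.
Z consumed = (3/3) × 16.21 = 16.21 mol
Z remaining = 29.18 − 16.21 = 12.97 mol

13.0 mol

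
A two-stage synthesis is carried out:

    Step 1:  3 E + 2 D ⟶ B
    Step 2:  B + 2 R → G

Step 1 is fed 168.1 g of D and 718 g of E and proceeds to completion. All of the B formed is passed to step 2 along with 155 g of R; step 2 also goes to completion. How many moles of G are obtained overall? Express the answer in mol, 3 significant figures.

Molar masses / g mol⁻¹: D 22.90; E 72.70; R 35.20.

2.20 mol

Step 1:
n(D) = 168.1 / 22.90 = 7.341 mol
n(E) = 718.0 / 72.70 = 9.876 mol
n/ν for D = 7.341/2 = 3.671
n/ν for E = 9.876/3 = 3.292
Smallest n/ν is E → limiting reagent.
n(B) produced = (1/3) × 9.876 = 3.292 mol
Step 2:
n(B) available = 3.292 mol
n(R) = 155.0 / 35.20 = 4.403 mol
n/ν for B = 3.292/1 = 3.292
n/ν for R = 4.403/2 = 2.202
Smallest n/ν is R → limiting reagent.
n(G) = (1/2) × 4.403 = 2.202 mol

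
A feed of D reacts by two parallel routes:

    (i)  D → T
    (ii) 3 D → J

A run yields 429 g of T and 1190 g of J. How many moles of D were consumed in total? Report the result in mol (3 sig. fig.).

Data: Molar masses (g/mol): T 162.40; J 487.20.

n(T) = 429 / 162.40 = 2.642 mol
n(J) = 1190 / 487.20 = 2.443 mol
n(D) via (i) = (1/1)×2.642 = 2.642 mol
n(D) via (ii) = (3/1)×2.443 = 7.329 mol
total n(D) = 2.642 + 7.329 = 9.971 mol

9.97 mol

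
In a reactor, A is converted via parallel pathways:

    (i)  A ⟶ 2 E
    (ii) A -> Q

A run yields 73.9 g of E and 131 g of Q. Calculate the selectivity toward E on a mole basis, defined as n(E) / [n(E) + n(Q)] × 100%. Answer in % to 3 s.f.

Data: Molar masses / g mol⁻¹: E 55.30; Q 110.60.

n(E) = 73.9 / 55.30 = 1.336 mol
n(Q) = 131 / 110.60 = 1.184 mol
selectivity = 1.336/(1.336+1.184) × 100 = 53.02 %

53.0 %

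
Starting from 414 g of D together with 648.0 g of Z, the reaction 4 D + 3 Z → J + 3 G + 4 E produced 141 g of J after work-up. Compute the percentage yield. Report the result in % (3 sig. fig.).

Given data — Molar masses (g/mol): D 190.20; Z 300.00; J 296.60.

n(D) = 414.0 / 190.20 = 2.177 mol
n(Z) = 648.0 / 300.00 = 2.160 mol
n/ν for D = 2.177/4 = 0.5443
n/ν for Z = 2.160/3 = 0.7200
Smallest n/ν is D → limiting reagent.
theoretical n(J) = (1/4) × 2.177 = 0.5443 mol → 161.4 g
% yield = 141 / 161.4 × 100 = 87.36 %

87.4 %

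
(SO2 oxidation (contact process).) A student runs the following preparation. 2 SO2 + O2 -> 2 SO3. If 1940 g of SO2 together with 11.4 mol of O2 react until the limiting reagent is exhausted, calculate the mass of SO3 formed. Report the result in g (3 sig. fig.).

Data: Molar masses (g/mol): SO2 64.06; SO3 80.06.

1830 g

n(SO2) = 1940 / 64.06 = 30.28 mol
n(O2) = 11.40 mol
n/ν → SO2: 15.14, O2: 11.40; O2 is limiting.
n(SO3) = (2/1) × 11.40 = 22.80 mol
mass = 22.80 × 80.06 = 1825 g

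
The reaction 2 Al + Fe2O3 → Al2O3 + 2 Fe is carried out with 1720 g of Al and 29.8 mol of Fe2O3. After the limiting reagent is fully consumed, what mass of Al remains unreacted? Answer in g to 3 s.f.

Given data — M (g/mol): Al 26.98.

n(Al) = 1720 / 26.98 = 63.75 mol
n(Fe2O3) = 29.80 mol
n/ν for Al = 63.75/2 = 31.88
n/ν for Fe2O3 = 29.80/1 = 29.80
Smallest n/ν is Fe2O3 → limiting reagent.
Al consumed = (2/1) × 29.80 = 59.60 mol
Al remaining = 63.75 − 59.60 = 4.150 mol
mass = 4.150 × 26.98 = 112.0 g

112 g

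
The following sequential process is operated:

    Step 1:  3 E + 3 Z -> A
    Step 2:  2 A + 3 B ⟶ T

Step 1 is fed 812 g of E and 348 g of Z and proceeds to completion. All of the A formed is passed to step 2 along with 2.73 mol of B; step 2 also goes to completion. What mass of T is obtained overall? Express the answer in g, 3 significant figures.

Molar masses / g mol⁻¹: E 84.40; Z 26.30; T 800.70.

Step 1:
n(E) = 812.0 / 84.40 = 9.621 mol
n(Z) = 348.0 / 26.30 = 13.23 mol
n/ν for E = 9.621/3 = 3.207
n/ν for Z = 13.23/3 = 4.410
Smallest n/ν is E → limiting reagent.
n(A) produced = (1/3) × 9.621 = 3.207 mol
Step 2:
n(A) available = 3.207 mol
n(B) = 2.730 mol
n/ν for A = 3.207/2 = 1.604
n/ν for B = 2.730/3 = 0.9100
Smallest n/ν is B → limiting reagent.
n(T) = (1/3) × 2.730 = 0.9100 mol
mass = 0.9100 × 800.70 = 728.6 g

729 g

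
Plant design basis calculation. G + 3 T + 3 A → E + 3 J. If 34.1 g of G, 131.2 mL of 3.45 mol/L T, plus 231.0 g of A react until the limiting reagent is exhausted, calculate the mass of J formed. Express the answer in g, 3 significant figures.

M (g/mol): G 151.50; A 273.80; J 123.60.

55.9 g

n(G) = 34.10 / 151.50 = 0.2251 mol
n(T) = 3.45 × 131.2/1000 = 0.4526 mol
n(A) = 231.0 / 273.80 = 0.8437 mol
n/ν for G = 0.2251/1 = 0.2251
n/ν for T = 0.4526/3 = 0.1509
n/ν for A = 0.8437/3 = 0.2812
Smallest n/ν is T → limiting reagent.
n(J) = (3/3) × 0.4526 = 0.4526 mol
mass = 0.4526 × 123.60 = 55.94 g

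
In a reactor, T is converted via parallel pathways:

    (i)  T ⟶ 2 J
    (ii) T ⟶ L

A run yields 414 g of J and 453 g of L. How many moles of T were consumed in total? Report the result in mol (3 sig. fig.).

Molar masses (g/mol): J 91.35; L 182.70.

n(J) = 414 / 91.35 = 4.532 mol
n(L) = 453 / 182.70 = 2.479 mol
n(T) via (i) = (1/2)×4.532 = 2.266 mol
n(T) via (ii) = (1/1)×2.479 = 2.479 mol
total n(T) = 2.266 + 2.479 = 4.745 mol

4.75 mol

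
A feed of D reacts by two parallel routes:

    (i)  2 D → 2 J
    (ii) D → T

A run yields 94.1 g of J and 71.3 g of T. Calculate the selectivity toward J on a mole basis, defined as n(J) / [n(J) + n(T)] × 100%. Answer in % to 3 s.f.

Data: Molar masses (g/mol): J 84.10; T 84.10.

n(J) = 94.1 / 84.10 = 1.119 mol
n(T) = 71.3 / 84.10 = 0.8478 mol
selectivity = 1.119/(1.119+0.8478) × 100 = 56.89 %

56.9 %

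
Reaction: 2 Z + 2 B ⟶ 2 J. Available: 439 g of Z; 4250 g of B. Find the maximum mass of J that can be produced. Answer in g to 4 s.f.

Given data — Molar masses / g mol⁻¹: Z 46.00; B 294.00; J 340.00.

n(Z) = 439.0 / 46.00 = 9.543 mol
n(B) = 4250 / 294.00 = 14.46 mol
n/ν for Z = 9.543/2 = 4.772
n/ν for B = 14.46/2 = 7.230
Smallest n/ν is Z → limiting reagent.
n(J) = (2/2) × 9.543 = 9.543 mol
mass = 9.543 × 340.00 = 3245 g

3245 g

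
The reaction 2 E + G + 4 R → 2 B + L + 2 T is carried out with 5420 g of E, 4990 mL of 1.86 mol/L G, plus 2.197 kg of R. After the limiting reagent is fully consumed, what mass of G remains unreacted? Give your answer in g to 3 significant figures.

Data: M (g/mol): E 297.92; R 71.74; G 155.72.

253 g

n(E) = 5420 / 297.92 = 18.19 mol
n(G) = 1.86 × 4990/1000 = 9.281 mol
n(R) = 2.197×1000 / 71.74 = 30.62 mol
n/ν for E = 18.19/2 = 9.095
n/ν for G = 9.281/1 = 9.281
n/ν for R = 30.62/4 = 7.655
Smallest n/ν is R → limiting reagent.
G consumed = (1/4) × 30.62 = 7.655 mol
G remaining = 9.281 − 7.655 = 1.626 mol
mass = 1.626 × 155.72 = 253.2 g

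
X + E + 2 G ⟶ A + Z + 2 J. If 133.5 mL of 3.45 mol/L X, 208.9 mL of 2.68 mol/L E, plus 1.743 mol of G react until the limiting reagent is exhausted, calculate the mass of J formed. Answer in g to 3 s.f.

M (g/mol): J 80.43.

n(X) = 3.45 × 133.5/1000 = 0.4606 mol
n(E) = 2.68 × 208.9/1000 = 0.5599 mol
n(G) = 1.743 mol
n/ν for X = 0.4606/1 = 0.4606
n/ν for E = 0.5599/1 = 0.5599
n/ν for G = 1.743/2 = 0.8715
Smallest n/ν is X → limiting reagent.
n(J) = (2/1) × 0.4606 = 0.9212 mol
mass = 0.9212 × 80.43 = 74.09 g

74.1 g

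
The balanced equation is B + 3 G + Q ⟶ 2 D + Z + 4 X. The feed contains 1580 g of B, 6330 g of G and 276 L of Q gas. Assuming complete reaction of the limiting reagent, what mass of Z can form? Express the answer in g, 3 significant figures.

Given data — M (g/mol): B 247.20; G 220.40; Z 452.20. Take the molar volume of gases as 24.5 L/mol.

n(B) = 1580 / 247.20 = 6.392 mol
n(G) = 6330 / 220.40 = 28.72 mol
n(Q) = 276.0 / 24.5 = 11.27 mol
n/ν for B = 6.392/1 = 6.392
n/ν for G = 28.72/3 = 9.573
n/ν for Q = 11.27/1 = 11.27
Smallest n/ν is B → limiting reagent.
n(Z) = (1/1) × 6.392 = 6.392 mol
mass = 6.392 × 452.20 = 2890 g

2890 g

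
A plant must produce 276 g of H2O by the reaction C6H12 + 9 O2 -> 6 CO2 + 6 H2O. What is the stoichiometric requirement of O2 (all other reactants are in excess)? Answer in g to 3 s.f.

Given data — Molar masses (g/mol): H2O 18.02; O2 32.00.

735 g

n(H2O) = 276 / 18.02 = 15.32 mol
n(O2) = (9/6) × 15.32 = 22.98 mol
mass = 22.98 × 32.00 = 735.4 g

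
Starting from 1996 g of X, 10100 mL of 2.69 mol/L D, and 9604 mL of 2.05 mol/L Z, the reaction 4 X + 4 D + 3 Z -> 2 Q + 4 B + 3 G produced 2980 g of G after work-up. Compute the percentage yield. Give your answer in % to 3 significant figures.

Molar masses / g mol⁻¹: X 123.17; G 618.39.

39.6 %

n(X) = 1996 / 123.17 = 16.21 mol
n(D) = 2.69 × 10100/1000 = 27.17 mol
n(Z) = 2.05 × 9604/1000 = 19.69 mol
n/ν → X: 4.053, D: 6.793, Z: 6.563; X is limiting.
theoretical n(G) = (3/4) × 16.21 = 12.16 mol → 7520 g
% yield = 2980 / 7520 × 100 = 39.63 %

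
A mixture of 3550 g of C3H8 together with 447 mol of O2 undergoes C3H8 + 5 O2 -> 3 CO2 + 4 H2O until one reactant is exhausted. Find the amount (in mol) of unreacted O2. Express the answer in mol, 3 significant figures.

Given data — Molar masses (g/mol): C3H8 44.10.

n(C3H8) = 3550 / 44.10 = 80.50 mol
n(O2) = 447.0 mol
n/ν → C3H8: 80.50, O2: 89.40; C3H8 is limiting.
O2 consumed = (5/1) × 80.50 = 402.5 mol
O2 remaining = 447.0 − 402.5 = 44.50 mol

44.5 mol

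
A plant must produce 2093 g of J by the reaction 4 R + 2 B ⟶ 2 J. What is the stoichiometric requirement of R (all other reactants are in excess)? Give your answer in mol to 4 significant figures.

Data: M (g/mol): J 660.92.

n(J) = 2093 / 660.92 = 3.167 mol
n(R) = (4/2) × 3.167 = 6.334 mol

6.334 mol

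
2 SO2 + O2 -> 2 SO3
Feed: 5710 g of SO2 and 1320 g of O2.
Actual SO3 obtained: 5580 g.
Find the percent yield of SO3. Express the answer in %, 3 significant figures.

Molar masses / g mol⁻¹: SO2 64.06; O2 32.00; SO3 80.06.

84.5 %

n(SO2) = 5710 / 64.06 = 89.14 mol
n(O2) = 1320 / 32.00 = 41.25 mol
n/ν for SO2 = 89.14/2 = 44.57
n/ν for O2 = 41.25/1 = 41.25
Smallest n/ν is O2 → limiting reagent.
theoretical n(SO3) = (2/1) × 41.25 = 82.50 mol → 6605 g
% yield = 5580 / 6605 × 100 = 84.48 %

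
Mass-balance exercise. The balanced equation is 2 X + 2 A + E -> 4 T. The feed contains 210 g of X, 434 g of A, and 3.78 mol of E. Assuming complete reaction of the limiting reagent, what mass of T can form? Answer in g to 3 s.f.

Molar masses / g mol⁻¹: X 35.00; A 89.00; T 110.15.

n(X) = 210.0 / 35.00 = 6.000 mol
n(A) = 434.0 / 89.00 = 4.876 mol
n(E) = 3.780 mol
n/ν → X: 3.000, A: 2.438, E: 3.780; A is limiting.
n(T) = (4/2) × 4.876 = 9.752 mol
mass = 9.752 × 110.15 = 1074 g

1070 g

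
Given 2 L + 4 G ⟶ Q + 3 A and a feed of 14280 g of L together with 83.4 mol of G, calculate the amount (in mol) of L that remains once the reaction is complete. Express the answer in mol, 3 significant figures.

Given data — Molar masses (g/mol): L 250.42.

n(L) = 14280 / 250.42 = 57.02 mol
n(G) = 83.40 mol
n/ν for L = 57.02/2 = 28.51
n/ν for G = 83.40/4 = 20.85
Smallest n/ν is G → limiting reagent.
L consumed = (2/4) × 83.40 = 41.70 mol
L remaining = 57.02 − 41.70 = 15.32 mol

15.3 mol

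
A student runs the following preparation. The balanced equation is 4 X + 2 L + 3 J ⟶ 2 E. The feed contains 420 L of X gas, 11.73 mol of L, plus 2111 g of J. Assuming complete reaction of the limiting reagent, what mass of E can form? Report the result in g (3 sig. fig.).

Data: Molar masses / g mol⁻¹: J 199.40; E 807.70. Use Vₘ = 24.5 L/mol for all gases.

5700 g

n(X) = 420.0 / 24.5 = 17.14 mol
n(L) = 11.73 mol
n(J) = 2111 / 199.40 = 10.59 mol
n/ν → X: 4.285, L: 5.865, J: 3.530; J is limiting.
n(E) = (2/3) × 10.59 = 7.060 mol
mass = 7.060 × 807.70 = 5702 g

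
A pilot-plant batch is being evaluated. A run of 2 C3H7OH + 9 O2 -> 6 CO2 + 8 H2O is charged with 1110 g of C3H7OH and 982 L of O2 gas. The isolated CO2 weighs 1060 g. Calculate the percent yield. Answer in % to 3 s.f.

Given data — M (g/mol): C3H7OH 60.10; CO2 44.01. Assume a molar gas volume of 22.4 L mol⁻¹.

n(C3H7OH) = 1110 / 60.10 = 18.47 mol
n(O2) = 982.0 / 22.4 = 43.84 mol
n/ν → C3H7OH: 9.235, O2: 4.871; O2 is limiting.
theoretical n(CO2) = (6/9) × 43.84 = 29.23 mol → 1286 g
% yield = 1060 / 1286 × 100 = 82.43 %

82.4 %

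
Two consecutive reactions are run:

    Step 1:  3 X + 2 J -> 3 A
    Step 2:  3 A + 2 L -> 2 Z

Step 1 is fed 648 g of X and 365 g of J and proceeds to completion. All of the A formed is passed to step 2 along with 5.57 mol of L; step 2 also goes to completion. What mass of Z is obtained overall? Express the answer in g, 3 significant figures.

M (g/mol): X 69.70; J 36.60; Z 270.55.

Step 1:
n(X) = 648.0 / 69.70 = 9.297 mol
n(J) = 365.0 / 36.60 = 9.973 mol
n/ν for X = 9.297/3 = 3.099
n/ν for J = 9.973/2 = 4.987
Smallest n/ν is X → limiting reagent.
n(A) produced = (3/3) × 9.297 = 9.297 mol
Step 2:
n(A) available = 9.297 mol
n(L) = 5.570 mol
n/ν for A = 9.297/3 = 3.099
n/ν for L = 5.570/2 = 2.785
Smallest n/ν is L → limiting reagent.
n(Z) = (2/2) × 5.570 = 5.570 mol
mass = 5.570 × 270.55 = 1507 g

1510 g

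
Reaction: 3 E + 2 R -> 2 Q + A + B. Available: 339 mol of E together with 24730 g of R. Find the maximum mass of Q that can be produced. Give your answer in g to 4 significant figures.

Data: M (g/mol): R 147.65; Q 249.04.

n(E) = 339.0 mol
n(R) = 24730 / 147.65 = 167.5 mol
n/ν for E = 339.0/3 = 113.0
n/ν for R = 167.5/2 = 83.75
Smallest n/ν is R → limiting reagent.
n(Q) = (2/2) × 167.5 = 167.5 mol
mass = 167.5 × 249.04 = 41710 g

41710 g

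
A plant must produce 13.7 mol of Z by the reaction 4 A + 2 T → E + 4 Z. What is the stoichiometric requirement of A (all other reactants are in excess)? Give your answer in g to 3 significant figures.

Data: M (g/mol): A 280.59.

3840 g

n(Z) = 13.70 mol
n(A) = (4/4) × 13.70 = 13.70 mol
mass = 13.70 × 280.59 = 3844 g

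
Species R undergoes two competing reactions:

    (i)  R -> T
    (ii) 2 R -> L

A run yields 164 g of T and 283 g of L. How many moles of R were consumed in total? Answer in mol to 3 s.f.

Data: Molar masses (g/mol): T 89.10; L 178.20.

n(T) = 164 / 89.10 = 1.841 mol
n(L) = 283 / 178.20 = 1.588 mol
n(R) via (i) = (1/1)×1.841 = 1.841 mol
n(R) via (ii) = (2/1)×1.588 = 3.176 mol
total n(R) = 1.841 + 3.176 = 5.017 mol

5.02 mol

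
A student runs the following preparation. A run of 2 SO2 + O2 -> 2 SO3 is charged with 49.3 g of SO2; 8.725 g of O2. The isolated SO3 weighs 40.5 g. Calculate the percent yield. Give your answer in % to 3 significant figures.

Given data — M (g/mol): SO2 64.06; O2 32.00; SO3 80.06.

92.8 %

n(SO2) = 49.30 / 64.06 = 0.7696 mol
n(O2) = 8.725 / 32.00 = 0.2727 mol
n/ν → SO2: 0.3848, O2: 0.2727; O2 is limiting.
theoretical n(SO3) = (2/1) × 0.2727 = 0.5454 mol → 43.66 g
% yield = 40.5 / 43.66 × 100 = 92.76 %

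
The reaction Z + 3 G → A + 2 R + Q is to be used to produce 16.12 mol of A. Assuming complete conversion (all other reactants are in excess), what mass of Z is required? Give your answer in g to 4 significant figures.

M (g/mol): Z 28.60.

461.0 g

n(A) = 16.12 mol
n(Z) = (1/1) × 16.12 = 16.12 mol
mass = 16.12 × 28.60 = 461.0 g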